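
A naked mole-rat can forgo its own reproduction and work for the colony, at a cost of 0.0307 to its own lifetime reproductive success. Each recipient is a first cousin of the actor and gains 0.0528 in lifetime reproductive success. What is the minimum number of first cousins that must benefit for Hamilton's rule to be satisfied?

5

r to a first cousin = 0.125 (first cousins share one grandparent pair — two paths of length 4: r = 2·(1/2)^4 = 1/8).
Hamilton's rule: n·r·B > C  ⇒  n > C/(r·B) = 0.0307/(0.125·0.0528) = 4.652.
The smallest integer exceeding 4.652 is 5.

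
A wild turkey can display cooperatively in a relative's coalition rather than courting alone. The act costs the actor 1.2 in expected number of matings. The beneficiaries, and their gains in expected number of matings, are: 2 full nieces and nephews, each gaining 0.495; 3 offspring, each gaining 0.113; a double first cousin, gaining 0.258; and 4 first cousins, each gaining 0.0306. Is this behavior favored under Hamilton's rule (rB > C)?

Hamilton's rule: the trait is favored when the sum of r·B over every recipient exceeds the actor's cost C.
r to a full niece or nephew = 0.25 (full aunt/uncle↔niece/nephew: two paths of length 3 through the shared grandparent pair: r = 2·(1/2)^3 = 1/4).
r to an offspring = 0.5 (one parent–offspring link: r = (1/2)^1 = 1/2).
r to a double first cousin = 1/4 (double first cousins share both grandparent pairs — four paths of length 4: r = 4·(1/2)^4 = 1/4).
r to a first cousin = 0.125 (first cousins share one grandparent pair — two paths of length 4: r = 2·(1/2)^4 = 1/8).
Summing one r·B term per recipient: 2·0.25·0.495 + 3·0.5·0.113 + 1·0.25·0.258 + 4·0.125·0.0306 = 0.4968.
0.4968 < 1.2: the indirect benefit is less than the cost.

No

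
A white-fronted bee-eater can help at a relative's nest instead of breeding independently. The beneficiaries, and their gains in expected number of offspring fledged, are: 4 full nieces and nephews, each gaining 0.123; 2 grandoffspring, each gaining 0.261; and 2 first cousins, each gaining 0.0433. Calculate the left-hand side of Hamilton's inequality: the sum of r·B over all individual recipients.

0.264325

r to a full niece or nephew = 1/4 (full aunt/uncle↔niece/nephew: two paths of length 3 through the shared grandparent pair: r = 2·(1/2)^3 = 1/4).
r to a grandoffspring = 1/4 (two parent–offspring links: r = (1/2)^2 = 1/4).
r to a first cousin = 1/8 (first cousins share one grandparent pair — two paths of length 4: r = 2·(1/2)^4 = 1/8).
Summing one r·B term per recipient: 4·0.25·0.123 + 2·0.25·0.261 + 2·0.125·0.0433 = 0.264325.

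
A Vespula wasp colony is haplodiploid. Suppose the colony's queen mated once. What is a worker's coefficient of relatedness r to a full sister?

0.75

Haplodiploid full sisters inherit their father's entire haploid genome identically (contributing 1/2) and on average half of their mother's contribution (1/2 · 1/2 = 1/4); r = 1/2 + 1/4 = 3/4.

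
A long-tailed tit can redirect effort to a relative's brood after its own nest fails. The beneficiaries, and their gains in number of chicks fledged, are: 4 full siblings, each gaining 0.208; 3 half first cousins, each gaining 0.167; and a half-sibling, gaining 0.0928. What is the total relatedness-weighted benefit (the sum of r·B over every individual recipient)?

r to a full sibling = 0.5 (full sibs share both parents — two paths of length 2: r = 2·(1/2)^2 = 1/2).
r to a half first cousin = 0.0625 (half first cousins share one grandparent — one path of length 4: r = (1/2)^4 = 1/16).
r to a half-sibling = 1/4 (half-sibs share one parent — one path of length 2: r = (1/2)^2 = 1/4).
Summing one r·B term per recipient: 4·0.5·0.208 + 3·0.0625·0.167 + 1·0.25·0.0928 = 0.4705125.

0.4705125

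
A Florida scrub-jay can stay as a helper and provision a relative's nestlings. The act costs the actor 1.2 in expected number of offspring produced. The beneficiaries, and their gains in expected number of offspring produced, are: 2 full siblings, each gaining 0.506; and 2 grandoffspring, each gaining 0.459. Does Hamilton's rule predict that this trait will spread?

Hamilton's rule: the trait is favored when the sum of r·B over every recipient exceeds the actor's cost C.
r to a full sibling = 1/2 (full sibs share both parents — two paths of length 2: r = 2·(1/2)^2 = 1/2).
r to a grandoffspring = 1/4 (two parent–offspring links: r = (1/2)^2 = 1/4).
Summing one r·B term per recipient: 2·0.5·0.506 + 2·0.25·0.459 = 0.7355.
0.7355 < 1.2: the indirect benefit is less than the cost.

No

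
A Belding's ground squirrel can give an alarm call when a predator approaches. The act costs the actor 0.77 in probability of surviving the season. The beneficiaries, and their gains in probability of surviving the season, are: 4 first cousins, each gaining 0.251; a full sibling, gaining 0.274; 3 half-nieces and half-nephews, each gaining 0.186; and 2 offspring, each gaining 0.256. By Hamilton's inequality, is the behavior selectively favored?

No

Hamilton's rule: the trait is favored when the sum of r·B over every recipient exceeds the actor's cost C.
r to a first cousin = 1/8 (first cousins share one grandparent pair — two paths of length 4: r = 2·(1/2)^4 = 1/8).
r to a full sibling = 0.5 (full sibs share both parents — two paths of length 2: r = 2·(1/2)^2 = 1/2).
r to a half-niece or half-nephew = 1/8 (half-aunt/uncle↔niece/nephew: one path of length 3: r = (1/2)^3 = 1/8).
r to an offspring = 1/2 (one parent–offspring link: r = (1/2)^1 = 1/2).
Summing one r·B term per recipient: 4·0.125·0.251 + 1·0.5·0.274 + 3·0.125·0.186 + 2·0.5·0.256 = 0.58825.
0.58825 < 0.77: the indirect benefit is less than the cost.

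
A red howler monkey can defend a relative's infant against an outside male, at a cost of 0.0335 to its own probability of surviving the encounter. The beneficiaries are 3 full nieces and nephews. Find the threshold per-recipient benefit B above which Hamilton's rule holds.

r to a full niece or nephew = 1/4 (full aunt/uncle↔niece/nephew: two paths of length 3 through the shared grandparent pair: r = 2·(1/2)^3 = 1/4).
Hamilton's rule with n recipients of equal r: n·r·B > C, so B > C/(n·r) = 0.0335/(3·0.25) = 0.0447.

0.0447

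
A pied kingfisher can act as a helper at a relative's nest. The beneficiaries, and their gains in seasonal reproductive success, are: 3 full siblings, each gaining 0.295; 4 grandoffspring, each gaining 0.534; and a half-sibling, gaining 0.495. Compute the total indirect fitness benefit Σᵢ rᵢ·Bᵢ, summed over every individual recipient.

1.10025

r to a full sibling = 1/2 (full sibs share both parents — two paths of length 2: r = 2·(1/2)^2 = 1/2).
r to a grandoffspring = 1/4 (two parent–offspring links: r = (1/2)^2 = 1/4).
r to a half-sibling = 1/4 (half-sibs share one parent — one path of length 2: r = (1/2)^2 = 1/4).
Summing one r·B term per recipient: 3·0.5·0.295 + 4·0.25·0.534 + 1·0.25·0.495 = 1.10025.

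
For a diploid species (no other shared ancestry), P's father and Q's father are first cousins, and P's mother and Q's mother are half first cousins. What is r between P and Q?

Wright's path rule: contributions from independent ancestry routes add.
P and Q are related in two ways: second cousins through their fathers (r = 1/32) and half second cousins through their mothers (r = 1/64).
r = 1/32 + 1/64 = 3/64 = 0.046875.

0.046875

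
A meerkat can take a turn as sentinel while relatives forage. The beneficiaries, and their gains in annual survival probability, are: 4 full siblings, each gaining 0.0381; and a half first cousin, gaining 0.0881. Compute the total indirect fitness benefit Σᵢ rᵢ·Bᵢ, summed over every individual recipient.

r to a full sibling = 1/2 (full sibs share both parents — two paths of length 2: r = 2·(1/2)^2 = 1/2).
r to a half first cousin = 0.0625 (half first cousins share one grandparent — one path of length 4: r = (1/2)^4 = 1/16).
Summing one r·B term per recipient: 4·0.5·0.0381 + 1·0.0625·0.0881 = 0.08170625.

0.08170625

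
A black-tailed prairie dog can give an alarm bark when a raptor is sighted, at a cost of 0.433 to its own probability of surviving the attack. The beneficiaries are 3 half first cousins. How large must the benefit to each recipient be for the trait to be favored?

2.3093

r to a half first cousin = 0.0625 (half first cousins share one grandparent — one path of length 4: r = (1/2)^4 = 1/16).
Hamilton's rule with n recipients of equal r: n·r·B > C, so B > C/(n·r) = 0.433/(3·0.0625) = 2.3093.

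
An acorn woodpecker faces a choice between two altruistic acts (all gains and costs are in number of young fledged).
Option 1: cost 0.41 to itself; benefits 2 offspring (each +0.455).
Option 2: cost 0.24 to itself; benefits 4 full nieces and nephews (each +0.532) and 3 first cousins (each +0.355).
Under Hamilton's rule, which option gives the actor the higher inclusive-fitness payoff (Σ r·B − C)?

Option 1: r to an offspring = 0.5.
Option 1: Σ r·B − C = (2·0.5·0.455) − 0.41 = 0.045.
Option 2: r to a full niece or nephew = 0.25.
Option 2: r to a first cousin = 0.125.
Option 2: Σ r·B − C = (4·0.25·0.532 + 3·0.125·0.355) − 0.24 = 0.425125.
Option 2 has the higher net inclusive-fitness payoff.

Option 2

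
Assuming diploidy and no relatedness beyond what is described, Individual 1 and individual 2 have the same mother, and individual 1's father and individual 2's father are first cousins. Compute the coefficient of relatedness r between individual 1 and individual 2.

Independent pedigree routes through distinct common ancestors add.
Individual 1 and individual 2 are related in two ways: half-sibs through their shared mother (r = 1/4) and second cousins through their fathers (r = 1/32).
r = 1/4 + 1/32 = 0.28125.

0.28125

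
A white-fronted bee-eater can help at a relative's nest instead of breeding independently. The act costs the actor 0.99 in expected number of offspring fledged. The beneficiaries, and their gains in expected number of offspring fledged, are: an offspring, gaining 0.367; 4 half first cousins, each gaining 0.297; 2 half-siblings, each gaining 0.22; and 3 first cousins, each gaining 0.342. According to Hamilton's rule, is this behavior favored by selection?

Hamilton's rule: the trait is favored when the sum of r·B over every recipient exceeds the actor's cost C.
r to an offspring = 1/2 (one parent–offspring link: r = (1/2)^1 = 1/2).
r to a half first cousin = 1/16 (half first cousins share one grandparent — one path of length 4: r = (1/2)^4 = 1/16).
r to a half-sibling = 1/4 (half-sibs share one parent — one path of length 2: r = (1/2)^2 = 1/4).
r to a first cousin = 1/8 (first cousins share one grandparent pair — two paths of length 4: r = 2·(1/2)^4 = 1/8).
Summing one r·B term per recipient: 1·0.5·0.367 + 4·0.0625·0.297 + 2·0.25·0.22 + 3·0.125·0.342 = 0.496.
0.496 < 0.99: the indirect benefit is less than the cost.

No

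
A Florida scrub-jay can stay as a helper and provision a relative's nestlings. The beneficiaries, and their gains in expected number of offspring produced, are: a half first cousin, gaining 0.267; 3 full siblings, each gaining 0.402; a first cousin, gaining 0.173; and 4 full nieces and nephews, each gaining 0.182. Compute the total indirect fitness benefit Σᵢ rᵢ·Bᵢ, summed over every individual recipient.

0.8233125

r to a half first cousin = 1/16 (half first cousins share one grandparent — one path of length 4: r = (1/2)^4 = 1/16).
r to a full sibling = 0.5 (full sibs share both parents — two paths of length 2: r = 2·(1/2)^2 = 1/2).
r to a first cousin = 0.125 (first cousins share one grandparent pair — two paths of length 4: r = 2·(1/2)^4 = 1/8).
r to a full niece or nephew = 1/4 (full aunt/uncle↔niece/nephew: two paths of length 3 through the shared grandparent pair: r = 2·(1/2)^3 = 1/4).
Summing one r·B term per recipient: 1·0.0625·0.267 + 3·0.5·0.402 + 1·0.125·0.173 + 4·0.25·0.182 = 0.8233125.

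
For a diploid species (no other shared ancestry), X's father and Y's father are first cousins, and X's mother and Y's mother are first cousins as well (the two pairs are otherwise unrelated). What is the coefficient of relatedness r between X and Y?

0.0625

Wright's path rule: contributions from independent ancestry routes add.
X and Y are related in two ways: second cousins through their fathers (r = 1/32) and second cousins through their mothers (r = 1/32).
r = 1/32 + 1/32 = 0.0625.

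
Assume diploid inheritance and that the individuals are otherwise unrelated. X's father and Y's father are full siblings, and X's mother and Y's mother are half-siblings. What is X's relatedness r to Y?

0.1875

Wright's path rule: contributions from independent ancestry routes add.
X and Y are related in two ways: first cousins through their fathers (r = 1/8) and half first cousins through their mothers (r = 1/16).
r = 1/8 + 1/16 = 3/16 = 0.1875.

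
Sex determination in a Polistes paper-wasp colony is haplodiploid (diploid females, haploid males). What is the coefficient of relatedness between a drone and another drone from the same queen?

Haploid brothers each carry a random half of the queen's diploid genome, so on average they share half: r = 1/2.

0.5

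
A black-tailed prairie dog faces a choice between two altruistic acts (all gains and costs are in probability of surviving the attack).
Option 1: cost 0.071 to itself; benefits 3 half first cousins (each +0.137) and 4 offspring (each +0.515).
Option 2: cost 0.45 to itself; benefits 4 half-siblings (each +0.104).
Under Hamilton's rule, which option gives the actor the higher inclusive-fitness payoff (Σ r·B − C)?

Option 1: r to a half first cousin = 0.0625.
Option 1: r to an offspring = 0.5.
Option 1: Σ r·B − C = (3·0.0625·0.137 + 4·0.5·0.515) − 0.071 = 0.9846875.
Option 2: r to a half-sibling = 0.25.
Option 2: Σ r·B − C = (4·0.25·0.104) − 0.45 = -0.346.
Option 1 has the higher net inclusive-fitness payoff.

Option 1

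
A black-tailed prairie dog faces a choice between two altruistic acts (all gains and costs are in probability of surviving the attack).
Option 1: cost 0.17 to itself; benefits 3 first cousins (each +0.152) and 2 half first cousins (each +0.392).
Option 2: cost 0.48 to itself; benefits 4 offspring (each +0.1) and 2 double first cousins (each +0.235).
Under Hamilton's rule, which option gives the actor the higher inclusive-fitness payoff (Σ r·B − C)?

Option 1: r to a first cousin = 0.125.
Option 1: r to a half first cousin = 0.0625.
Option 1: Σ r·B − C = (3·0.125·0.152 + 2·0.0625·0.392) − 0.17 = -0.064.
Option 2: r to an offspring = 0.5.
Option 2: r to a double first cousin = 0.25.
Option 2: Σ r·B − C = (4·0.5·0.1 + 2·0.25·0.235) − 0.48 = -0.1625.
Option 1 has the higher net inclusive-fitness payoff.

Option 1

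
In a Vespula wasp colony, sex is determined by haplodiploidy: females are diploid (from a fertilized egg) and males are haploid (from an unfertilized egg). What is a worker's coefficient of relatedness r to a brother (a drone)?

0.25

Her haploid brother carries none of their father's genes and a random half of their mother's genome; that half matches the maternal half of her own genome with probability 1/2: r = 1/2 · 1/2 = 1/4.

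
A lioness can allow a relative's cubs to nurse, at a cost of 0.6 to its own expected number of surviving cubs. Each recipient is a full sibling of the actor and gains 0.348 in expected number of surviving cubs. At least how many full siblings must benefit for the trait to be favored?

4

r to a full sibling = 0.5 (full sibs share both parents — two paths of length 2: r = 2·(1/2)^2 = 1/2).
Hamilton's rule: n·r·B > C  ⇒  n > C/(r·B) = 0.6/(0.5·0.348) = 3.448.
The smallest integer exceeding 3.448 is 4.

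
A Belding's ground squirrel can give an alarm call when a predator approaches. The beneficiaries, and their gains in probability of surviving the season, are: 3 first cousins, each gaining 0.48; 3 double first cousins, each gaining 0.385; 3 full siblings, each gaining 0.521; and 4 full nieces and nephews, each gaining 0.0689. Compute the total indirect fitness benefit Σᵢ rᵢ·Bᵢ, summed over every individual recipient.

r to a first cousin = 0.125 (first cousins share one grandparent pair — two paths of length 4: r = 2·(1/2)^4 = 1/8).
r to a double first cousin = 0.25 (double first cousins share both grandparent pairs — four paths of length 4: r = 4·(1/2)^4 = 1/4).
r to a full sibling = 0.5 (full sibs share both parents — two paths of length 2: r = 2·(1/2)^2 = 1/2).
r to a full niece or nephew = 0.25 (full aunt/uncle↔niece/nephew: two paths of length 3 through the shared grandparent pair: r = 2·(1/2)^3 = 1/4).
Summing one r·B term per recipient: 3·0.125·0.48 + 3·0.25·0.385 + 3·0.5·0.521 + 4·0.25·0.0689 = 1.31915.

1.31915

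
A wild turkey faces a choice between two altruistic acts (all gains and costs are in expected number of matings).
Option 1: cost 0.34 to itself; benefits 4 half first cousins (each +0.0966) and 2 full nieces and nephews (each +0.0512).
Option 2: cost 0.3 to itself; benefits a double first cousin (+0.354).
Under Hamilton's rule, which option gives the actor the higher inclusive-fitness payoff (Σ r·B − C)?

Option 2

Option 1: r to a half first cousin = 0.0625.
Option 1: r to a full niece or nephew = 0.25.
Option 1: Σ r·B − C = (4·0.0625·0.0966 + 2·0.25·0.0512) − 0.34 = -0.29025.
Option 2: r to a double first cousin = 0.25.
Option 2: Σ r·B − C = (1·0.25·0.354) − 0.3 = -0.2115.
Option 2 has the higher net inclusive-fitness payoff.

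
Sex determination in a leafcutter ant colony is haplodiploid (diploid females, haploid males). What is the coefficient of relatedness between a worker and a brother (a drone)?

0.25

Her haploid brother carries none of their father's genes and a random half of their mother's genome; that half matches the maternal half of her own genome with probability 1/2: r = 1/2 · 1/2 = 1/4.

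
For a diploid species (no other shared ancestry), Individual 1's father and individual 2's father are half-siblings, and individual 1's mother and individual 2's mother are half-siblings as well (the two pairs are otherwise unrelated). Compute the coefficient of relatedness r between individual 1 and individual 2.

0.125

With two independent routes of shared ancestry, r is the sum of the two contributions.
Individual 1 and individual 2 are related in two ways: half first cousins through their fathers (r = 1/16) and half first cousins through their mothers (r = 1/16).
r = 1/16 + 1/16 = 0.125.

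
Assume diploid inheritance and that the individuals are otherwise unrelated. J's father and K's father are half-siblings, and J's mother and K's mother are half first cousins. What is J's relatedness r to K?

Wright's path rule: contributions from independent ancestry routes add.
J and K are related in two ways: half first cousins through their fathers (r = 1/16) and half second cousins through their mothers (r = 1/64).
r = 1/16 + 1/64 = 0.078125.

0.078125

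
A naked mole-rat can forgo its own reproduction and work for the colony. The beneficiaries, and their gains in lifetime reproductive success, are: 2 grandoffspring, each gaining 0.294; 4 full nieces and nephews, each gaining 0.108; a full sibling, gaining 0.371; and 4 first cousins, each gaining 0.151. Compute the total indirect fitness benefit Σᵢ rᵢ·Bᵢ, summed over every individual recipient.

r to a grandoffspring = 0.25 (two parent–offspring links: r = (1/2)^2 = 1/4).
r to a full niece or nephew = 0.25 (full aunt/uncle↔niece/nephew: two paths of length 3 through the shared grandparent pair: r = 2·(1/2)^3 = 1/4).
r to a full sibling = 0.5 (full sibs share both parents — two paths of length 2: r = 2·(1/2)^2 = 1/2).
r to a first cousin = 0.125 (first cousins share one grandparent pair — two paths of length 4: r = 2·(1/2)^4 = 1/8).
Summing one r·B term per recipient: 2·0.25·0.294 + 4·0.25·0.108 + 1·0.5·0.371 + 4·0.125·0.151 = 0.516.

0.516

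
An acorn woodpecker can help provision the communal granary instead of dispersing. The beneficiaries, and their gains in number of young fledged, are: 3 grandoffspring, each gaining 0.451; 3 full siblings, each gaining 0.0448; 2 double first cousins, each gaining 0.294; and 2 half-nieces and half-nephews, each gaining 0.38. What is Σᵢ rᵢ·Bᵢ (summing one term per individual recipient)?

r to a grandoffspring = 0.25 (two parent–offspring links: r = (1/2)^2 = 1/4).
r to a full sibling = 0.5 (full sibs share both parents — two paths of length 2: r = 2·(1/2)^2 = 1/2).
r to a double first cousin = 0.25 (double first cousins share both grandparent pairs — four paths of length 4: r = 4·(1/2)^4 = 1/4).
r to a half-niece or half-nephew = 0.125 (half-aunt/uncle↔niece/nephew: one path of length 3: r = (1/2)^3 = 1/8).
Summing one r·B term per recipient: 3·0.25·0.451 + 3·0.5·0.0448 + 2·0.25·0.294 + 2·0.125·0.38 = 0.64745.

0.64745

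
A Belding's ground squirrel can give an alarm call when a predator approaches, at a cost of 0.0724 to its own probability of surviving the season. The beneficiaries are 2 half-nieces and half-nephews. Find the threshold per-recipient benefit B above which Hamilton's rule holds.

r to a half-niece or half-nephew = 1/8 (half-aunt/uncle↔niece/nephew: one path of length 3: r = (1/2)^3 = 1/8).
Hamilton's rule with n recipients of equal r: n·r·B > C, so B > C/(n·r) = 0.0724/(2·0.125) = 0.2896.

0.2896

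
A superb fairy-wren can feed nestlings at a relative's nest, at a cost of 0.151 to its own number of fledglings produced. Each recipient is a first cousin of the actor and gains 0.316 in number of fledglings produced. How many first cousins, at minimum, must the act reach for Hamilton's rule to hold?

4

r to a first cousin = 1/8 (first cousins share one grandparent pair — two paths of length 4: r = 2·(1/2)^4 = 1/8).
Hamilton's rule: n·r·B > C  ⇒  n > C/(r·B) = 0.151/(0.125·0.316) = 3.823.
The smallest integer exceeding 3.823 is 4.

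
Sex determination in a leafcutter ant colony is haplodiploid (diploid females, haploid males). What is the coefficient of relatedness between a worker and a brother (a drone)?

Her haploid brother carries none of their father's genes and a random half of their mother's genome; that half matches the maternal half of her own genome with probability 1/2: r = 1/2 · 1/2 = 1/4.

0.25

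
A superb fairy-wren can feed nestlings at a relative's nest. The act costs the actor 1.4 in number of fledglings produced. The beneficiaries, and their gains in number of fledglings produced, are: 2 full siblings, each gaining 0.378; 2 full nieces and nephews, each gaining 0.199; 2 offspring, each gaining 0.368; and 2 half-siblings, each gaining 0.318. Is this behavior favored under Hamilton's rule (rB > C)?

Hamilton's rule: the trait is favored when the sum of r·B over every recipient exceeds the actor's cost C.
r to a full sibling = 1/2 (full sibs share both parents — two paths of length 2: r = 2·(1/2)^2 = 1/2).
r to a full niece or nephew = 1/4 (full aunt/uncle↔niece/nephew: two paths of length 3 through the shared grandparent pair: r = 2·(1/2)^3 = 1/4).
r to an offspring = 0.5 (one parent–offspring link: r = (1/2)^1 = 1/2).
r to a half-sibling = 0.25 (half-sibs share one parent — one path of length 2: r = (1/2)^2 = 1/4).
Summing one r·B term per recipient: 2·0.5·0.378 + 2·0.25·0.199 + 2·0.5·0.368 + 2·0.25·0.318 = 1.0045.
1.0045 < 1.4: the indirect benefit is less than the cost.

No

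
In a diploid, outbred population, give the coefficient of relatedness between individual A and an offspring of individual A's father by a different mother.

0.25

Each parent–offspring link contributes a factor of 1/2, and independent paths through distinct common ancestors add.
Half-sibs share one parent — one path of length 2: r = (1/2)^2 = 1/4.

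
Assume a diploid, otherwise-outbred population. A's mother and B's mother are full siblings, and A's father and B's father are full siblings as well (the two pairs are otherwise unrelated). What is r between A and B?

0.25

Wright's path rule: contributions from independent ancestry routes add.
A and B are related in two ways: first cousins through their mothers (r = 1/8) and first cousins through their fathers (r = 1/8) — i.e. double first cousins.
r = 1/8 + 1/8 = 0.25.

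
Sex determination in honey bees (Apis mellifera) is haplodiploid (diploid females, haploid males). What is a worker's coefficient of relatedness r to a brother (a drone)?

Her haploid brother carries none of their father's genes and a random half of their mother's genome; that half matches the maternal half of her own genome with probability 1/2: r = 1/2 · 1/2 = 1/4.

0.25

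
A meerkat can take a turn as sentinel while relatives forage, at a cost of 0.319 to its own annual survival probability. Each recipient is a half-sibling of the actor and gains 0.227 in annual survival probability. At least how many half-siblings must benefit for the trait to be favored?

6

r to a half-sibling = 1/4 (half-sibs share one parent — one path of length 2: r = (1/2)^2 = 1/4).
Hamilton's rule: n·r·B > C  ⇒  n > C/(r·B) = 0.319/(0.25·0.227) = 5.621.
The smallest integer exceeding 5.621 is 6.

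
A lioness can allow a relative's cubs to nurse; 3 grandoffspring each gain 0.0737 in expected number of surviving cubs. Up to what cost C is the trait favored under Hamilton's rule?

r to a grandoffspring = 1/4 (two parent–offspring links: r = (1/2)^2 = 1/4).
Hamilton's rule: n·r·B > C, so the trait is favored while C < n·r·B = 3·0.25·0.0737 = 0.055275.

0.055275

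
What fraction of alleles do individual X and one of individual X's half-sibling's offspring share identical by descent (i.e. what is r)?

Each parent–offspring link contributes a factor of 1/2, and independent paths through distinct common ancestors add.
Half-aunt/uncle↔niece/nephew: one path of length 3: r = (1/2)^3 = 1/8.

0.125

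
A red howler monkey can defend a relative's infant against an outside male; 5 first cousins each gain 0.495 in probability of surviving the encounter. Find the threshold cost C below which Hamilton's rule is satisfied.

0.309375

r to a first cousin = 1/8 (first cousins share one grandparent pair — two paths of length 4: r = 2·(1/2)^4 = 1/8).
Hamilton's rule: n·r·B > C, so the trait is favored while C < n·r·B = 5·0.125·0.495 = 0.309375.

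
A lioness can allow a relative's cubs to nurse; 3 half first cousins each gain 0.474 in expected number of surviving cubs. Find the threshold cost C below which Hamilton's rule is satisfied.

0.088875

r to a half first cousin = 1/16 (half first cousins share one grandparent — one path of length 4: r = (1/2)^4 = 1/16).
Hamilton's rule: n·r·B > C, so the trait is favored while C < n·r·B = 3·0.0625·0.474 = 0.088875.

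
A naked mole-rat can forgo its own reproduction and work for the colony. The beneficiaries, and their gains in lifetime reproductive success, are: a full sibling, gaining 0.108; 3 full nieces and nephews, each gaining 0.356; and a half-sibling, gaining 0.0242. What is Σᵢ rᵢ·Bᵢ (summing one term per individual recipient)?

r to a full sibling = 0.5 (full sibs share both parents — two paths of length 2: r = 2·(1/2)^2 = 1/2).
r to a full niece or nephew = 0.25 (full aunt/uncle↔niece/nephew: two paths of length 3 through the shared grandparent pair: r = 2·(1/2)^3 = 1/4).
r to a half-sibling = 0.25 (half-sibs share one parent — one path of length 2: r = (1/2)^2 = 1/4).
Summing one r·B term per recipient: 1·0.5·0.108 + 3·0.25·0.356 + 1·0.25·0.0242 = 0.32705.

0.32705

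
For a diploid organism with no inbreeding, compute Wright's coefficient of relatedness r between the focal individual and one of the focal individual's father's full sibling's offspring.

Each parent–offspring link contributes a factor of 1/2, and independent paths through distinct common ancestors add.
First cousins share one grandparent pair — two paths of length 4: r = 2·(1/2)^4 = 1/8.

0.125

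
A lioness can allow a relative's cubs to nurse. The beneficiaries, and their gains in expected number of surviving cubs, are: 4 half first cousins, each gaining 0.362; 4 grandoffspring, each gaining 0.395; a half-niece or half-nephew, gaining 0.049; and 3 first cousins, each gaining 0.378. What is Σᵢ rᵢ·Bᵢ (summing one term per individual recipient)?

0.633375

r to a half first cousin = 0.0625 (half first cousins share one grandparent — one path of length 4: r = (1/2)^4 = 1/16).
r to a grandoffspring = 0.25 (two parent–offspring links: r = (1/2)^2 = 1/4).
r to a half-niece or half-nephew = 0.125 (half-aunt/uncle↔niece/nephew: one path of length 3: r = (1/2)^3 = 1/8).
r to a first cousin = 0.125 (first cousins share one grandparent pair — two paths of length 4: r = 2·(1/2)^4 = 1/8).
Summing one r·B term per recipient: 4·0.0625·0.362 + 4·0.25·0.395 + 1·0.125·0.049 + 3·0.125·0.378 = 0.633375.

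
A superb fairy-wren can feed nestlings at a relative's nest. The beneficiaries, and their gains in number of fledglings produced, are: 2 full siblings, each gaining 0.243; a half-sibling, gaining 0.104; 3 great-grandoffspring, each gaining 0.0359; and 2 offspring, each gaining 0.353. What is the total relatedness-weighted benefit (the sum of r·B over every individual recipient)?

r to a full sibling = 0.5 (full sibs share both parents — two paths of length 2: r = 2·(1/2)^2 = 1/2).
r to a half-sibling = 1/4 (half-sibs share one parent — one path of length 2: r = (1/2)^2 = 1/4).
r to a great-grandoffspring = 1/8 (three parent–offspring links: r = (1/2)^3 = 1/8).
r to an offspring = 1/2 (one parent–offspring link: r = (1/2)^1 = 1/2).
Summing one r·B term per recipient: 2·0.5·0.243 + 1·0.25·0.104 + 3·0.125·0.0359 + 2·0.5·0.353 = 0.6354625.

0.6354625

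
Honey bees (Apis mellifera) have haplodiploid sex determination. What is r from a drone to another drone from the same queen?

Haploid brothers each carry a random half of the queen's diploid genome, so on average they share half: r = 1/2.

0.5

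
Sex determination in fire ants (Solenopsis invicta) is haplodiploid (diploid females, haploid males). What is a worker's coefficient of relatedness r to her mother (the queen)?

0.5

One meiotic link between diploid queen and diploid daughter: r = 1/2.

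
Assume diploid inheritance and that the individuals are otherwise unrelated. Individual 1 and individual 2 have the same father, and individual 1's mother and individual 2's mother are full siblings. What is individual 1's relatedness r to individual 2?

0.375

Wright's path rule: contributions from independent ancestry routes add.
Individual 1 and individual 2 are related in two ways: half-sibs through their shared father (r = 1/4) and first cousins through their mothers (r = 1/8).
r = 1/4 + 1/8 = 0.375.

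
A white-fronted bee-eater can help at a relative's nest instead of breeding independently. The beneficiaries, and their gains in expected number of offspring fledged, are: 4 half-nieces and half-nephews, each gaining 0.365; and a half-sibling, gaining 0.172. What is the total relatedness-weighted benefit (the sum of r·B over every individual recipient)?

0.2255

r to a half-niece or half-nephew = 1/8 (half-aunt/uncle↔niece/nephew: one path of length 3: r = (1/2)^3 = 1/8).
r to a half-sibling = 1/4 (half-sibs share one parent — one path of length 2: r = (1/2)^2 = 1/4).
Summing one r·B term per recipient: 4·0.125·0.365 + 1·0.25·0.172 = 0.2255.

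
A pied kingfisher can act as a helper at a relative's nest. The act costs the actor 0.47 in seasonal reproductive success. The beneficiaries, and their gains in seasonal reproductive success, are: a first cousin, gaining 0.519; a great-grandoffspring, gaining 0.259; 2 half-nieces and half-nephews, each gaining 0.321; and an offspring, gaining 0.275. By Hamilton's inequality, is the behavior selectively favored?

No

Hamilton's rule: the trait is favored when the sum of r·B over every recipient exceeds the actor's cost C.
r to a first cousin = 0.125 (first cousins share one grandparent pair — two paths of length 4: r = 2·(1/2)^4 = 1/8).
r to a great-grandoffspring = 1/8 (three parent–offspring links: r = (1/2)^3 = 1/8).
r to a half-niece or half-nephew = 1/8 (half-aunt/uncle↔niece/nephew: one path of length 3: r = (1/2)^3 = 1/8).
r to an offspring = 0.5 (one parent–offspring link: r = (1/2)^1 = 1/2).
Summing one r·B term per recipient: 1·0.125·0.519 + 1·0.125·0.259 + 2·0.125·0.321 + 1·0.5·0.275 = 0.315.
0.315 < 0.47: the indirect benefit is less than the cost.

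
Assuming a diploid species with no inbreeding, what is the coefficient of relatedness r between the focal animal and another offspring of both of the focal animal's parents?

Each parent–offspring link contributes a factor of 1/2, and independent paths through distinct common ancestors add.
Full sibs share both parents — two paths of length 2: r = 2·(1/2)^2 = 1/2.

0.5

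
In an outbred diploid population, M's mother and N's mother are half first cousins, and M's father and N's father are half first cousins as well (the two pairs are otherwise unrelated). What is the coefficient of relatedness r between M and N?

Wright's path rule: contributions from independent ancestry routes add.
M and N are related in two ways: half second cousins through their mothers (r = 1/64) and half second cousins through their fathers (r = 1/64).
r = 1/64 + 1/64 = 1/32 = 0.03125.

0.03125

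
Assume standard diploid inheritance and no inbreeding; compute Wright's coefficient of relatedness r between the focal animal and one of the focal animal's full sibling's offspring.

0.25

Each parent–offspring link contributes a factor of 1/2, and independent paths through distinct common ancestors add.
Full aunt/uncle↔niece/nephew: two paths of length 3 through the shared grandparent pair: r = 2·(1/2)^3 = 1/4.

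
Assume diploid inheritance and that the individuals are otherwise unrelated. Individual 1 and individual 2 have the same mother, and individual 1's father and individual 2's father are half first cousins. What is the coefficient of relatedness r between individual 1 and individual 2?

0.265625

Relatedness sums over independent paths through distinct common ancestors.
Individual 1 and individual 2 are related in two ways: half-sibs through their shared mother (r = 1/4) and half second cousins through their fathers (r = 1/64).
r = 1/4 + 1/64 = 17/64 = 0.265625.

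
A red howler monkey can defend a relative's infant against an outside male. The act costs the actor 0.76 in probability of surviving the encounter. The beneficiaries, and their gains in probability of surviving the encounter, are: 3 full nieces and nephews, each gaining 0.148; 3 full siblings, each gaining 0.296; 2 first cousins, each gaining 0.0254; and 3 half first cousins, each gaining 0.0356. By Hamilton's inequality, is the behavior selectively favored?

No

Hamilton's rule: the trait is favored when the sum of r·B over every recipient exceeds the actor's cost C.
r to a full niece or nephew = 0.25 (full aunt/uncle↔niece/nephew: two paths of length 3 through the shared grandparent pair: r = 2·(1/2)^3 = 1/4).
r to a full sibling = 1/2 (full sibs share both parents — two paths of length 2: r = 2·(1/2)^2 = 1/2).
r to a first cousin = 0.125 (first cousins share one grandparent pair — two paths of length 4: r = 2·(1/2)^4 = 1/8).
r to a half first cousin = 0.0625 (half first cousins share one grandparent — one path of length 4: r = (1/2)^4 = 1/16).
Summing one r·B term per recipient: 3·0.25·0.148 + 3·0.5·0.296 + 2·0.125·0.0254 + 3·0.0625·0.0356 = 0.568025.
0.568025 < 0.76: the indirect benefit is less than the cost.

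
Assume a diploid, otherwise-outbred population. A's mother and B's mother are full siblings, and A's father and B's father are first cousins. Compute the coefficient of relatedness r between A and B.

0.15625

With two independent routes of shared ancestry, r is the sum of the two contributions.
A and B are related in two ways: first cousins through their mothers (r = 1/8) and second cousins through their fathers (r = 1/32).
r = 1/8 + 1/32 = 5/32 = 0.15625.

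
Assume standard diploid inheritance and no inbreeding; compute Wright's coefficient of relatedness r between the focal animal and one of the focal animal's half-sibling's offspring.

0.125

Each parent–offspring link contributes a factor of 1/2, and independent paths through distinct common ancestors add.
Half-aunt/uncle↔niece/nephew: one path of length 3: r = (1/2)^3 = 1/8.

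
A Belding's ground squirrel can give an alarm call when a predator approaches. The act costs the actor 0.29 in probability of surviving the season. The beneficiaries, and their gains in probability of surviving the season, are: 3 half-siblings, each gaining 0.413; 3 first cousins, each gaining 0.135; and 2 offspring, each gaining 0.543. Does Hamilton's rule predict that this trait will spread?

Yes

Hamilton's rule: the trait is favored when the sum of r·B over every recipient exceeds the actor's cost C.
r to a half-sibling = 0.25 (half-sibs share one parent — one path of length 2: r = (1/2)^2 = 1/4).
r to a first cousin = 0.125 (first cousins share one grandparent pair — two paths of length 4: r = 2·(1/2)^4 = 1/8).
r to an offspring = 0.5 (one parent–offspring link: r = (1/2)^1 = 1/2).
Summing one r·B term per recipient: 3·0.25·0.413 + 3·0.125·0.135 + 2·0.5·0.543 = 0.903375.
0.903375 > 0.29: the indirect benefit exceeds the cost.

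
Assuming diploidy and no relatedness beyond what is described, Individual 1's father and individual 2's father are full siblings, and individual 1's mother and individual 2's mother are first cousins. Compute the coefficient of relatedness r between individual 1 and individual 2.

0.15625

Relatedness sums over independent paths through distinct common ancestors.
Individual 1 and individual 2 are related in two ways: first cousins through their fathers (r = 1/8) and second cousins through their mothers (r = 1/32).
r = 1/8 + 1/32 = 5/32 = 0.15625.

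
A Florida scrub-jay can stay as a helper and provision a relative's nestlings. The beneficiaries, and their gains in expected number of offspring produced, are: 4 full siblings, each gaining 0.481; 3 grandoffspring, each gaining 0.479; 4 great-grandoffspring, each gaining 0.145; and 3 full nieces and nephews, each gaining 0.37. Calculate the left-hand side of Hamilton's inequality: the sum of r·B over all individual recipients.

r to a full sibling = 1/2 (full sibs share both parents — two paths of length 2: r = 2·(1/2)^2 = 1/2).
r to a grandoffspring = 1/4 (two parent–offspring links: r = (1/2)^2 = 1/4).
r to a great-grandoffspring = 1/8 (three parent–offspring links: r = (1/2)^3 = 1/8).
r to a full niece or nephew = 0.25 (full aunt/uncle↔niece/nephew: two paths of length 3 through the shared grandparent pair: r = 2·(1/2)^3 = 1/4).
Summing one r·B term per recipient: 4·0.5·0.481 + 3·0.25·0.479 + 4·0.125·0.145 + 3·0.25·0.37 = 1.67125.

1.67125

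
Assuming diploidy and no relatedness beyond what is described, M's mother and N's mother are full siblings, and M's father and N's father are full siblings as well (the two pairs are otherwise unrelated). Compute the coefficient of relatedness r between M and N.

0.25

With two independent routes of shared ancestry, r is the sum of the two contributions.
M and N are related in two ways: first cousins through their mothers (r = 1/8) and first cousins through their fathers (r = 1/8) — i.e. double first cousins.
r = 1/8 + 1/8 = 1/4 = 0.25.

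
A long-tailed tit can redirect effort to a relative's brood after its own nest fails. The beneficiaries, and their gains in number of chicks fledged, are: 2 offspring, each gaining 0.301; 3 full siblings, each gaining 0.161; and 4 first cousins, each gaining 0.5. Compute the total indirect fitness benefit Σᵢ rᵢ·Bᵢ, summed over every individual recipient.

r to an offspring = 0.5 (one parent–offspring link: r = (1/2)^1 = 1/2).
r to a full sibling = 0.5 (full sibs share both parents — two paths of length 2: r = 2·(1/2)^2 = 1/2).
r to a first cousin = 0.125 (first cousins share one grandparent pair — two paths of length 4: r = 2·(1/2)^4 = 1/8).
Summing one r·B term per recipient: 2·0.5·0.301 + 3·0.5·0.161 + 4·0.125·0.5 = 0.7925.

0.7925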